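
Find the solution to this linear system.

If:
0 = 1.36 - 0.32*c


Then:
c = 4.25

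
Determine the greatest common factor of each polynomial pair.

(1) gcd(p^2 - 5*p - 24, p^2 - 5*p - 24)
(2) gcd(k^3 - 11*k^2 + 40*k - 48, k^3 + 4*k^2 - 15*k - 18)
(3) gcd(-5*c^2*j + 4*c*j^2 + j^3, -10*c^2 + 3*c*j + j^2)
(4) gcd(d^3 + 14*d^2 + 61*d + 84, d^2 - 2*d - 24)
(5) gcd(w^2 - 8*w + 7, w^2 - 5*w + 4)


(1) = gcd((p - 8)*(p + 3), (p - 8)*(p + 3)) = p^2 - 5*p - 24
(2) = k - 3
(3) = gcd(j*(-c + j)*(5*c + j), (-2*c + j)*(5*c + j)) = 5*c + j
(4) = gcd((d + 3)*(d + 4)*(d + 7), (d - 6)*(d + 4)) = d + 4
(5) = w - 1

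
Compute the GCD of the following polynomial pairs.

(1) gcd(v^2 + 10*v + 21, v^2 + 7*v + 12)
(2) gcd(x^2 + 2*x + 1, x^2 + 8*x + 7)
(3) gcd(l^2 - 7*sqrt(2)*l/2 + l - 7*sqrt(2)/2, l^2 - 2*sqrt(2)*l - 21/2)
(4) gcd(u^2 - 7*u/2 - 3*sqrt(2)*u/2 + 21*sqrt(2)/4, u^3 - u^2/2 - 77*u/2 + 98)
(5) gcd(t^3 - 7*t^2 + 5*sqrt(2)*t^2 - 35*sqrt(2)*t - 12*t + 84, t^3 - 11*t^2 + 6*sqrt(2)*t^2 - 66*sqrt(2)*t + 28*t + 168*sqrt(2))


(1) = v + 3
(2) = gcd((x + 1)^2, (x + 1)*(x + 7)) = x + 1
(3) = l - 7*sqrt(2)/2
(4) = gcd((u - 7/2)*(u - 3*sqrt(2)/2), (u - 4)*(u - 7/2)*(u + 7)) = u - 7/2
(5) = gcd((t - 7)*(t - sqrt(2))*(t + 6*sqrt(2)), (t - 7)*(t - 4)*(t + 6*sqrt(2))) = t^2 + t*(-7 + 6*sqrt(2)) - 42*sqrt(2)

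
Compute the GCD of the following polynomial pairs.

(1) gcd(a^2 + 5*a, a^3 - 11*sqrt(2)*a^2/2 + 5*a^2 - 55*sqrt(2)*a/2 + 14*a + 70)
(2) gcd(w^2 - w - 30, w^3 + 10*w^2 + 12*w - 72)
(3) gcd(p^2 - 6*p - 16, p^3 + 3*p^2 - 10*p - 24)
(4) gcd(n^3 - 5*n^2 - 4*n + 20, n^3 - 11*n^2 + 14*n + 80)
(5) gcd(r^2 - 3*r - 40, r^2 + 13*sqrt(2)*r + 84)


(1) = a + 5
(2) = 1
(3) = p + 2
(4) = n^2 - 3*n - 10
(5) = 1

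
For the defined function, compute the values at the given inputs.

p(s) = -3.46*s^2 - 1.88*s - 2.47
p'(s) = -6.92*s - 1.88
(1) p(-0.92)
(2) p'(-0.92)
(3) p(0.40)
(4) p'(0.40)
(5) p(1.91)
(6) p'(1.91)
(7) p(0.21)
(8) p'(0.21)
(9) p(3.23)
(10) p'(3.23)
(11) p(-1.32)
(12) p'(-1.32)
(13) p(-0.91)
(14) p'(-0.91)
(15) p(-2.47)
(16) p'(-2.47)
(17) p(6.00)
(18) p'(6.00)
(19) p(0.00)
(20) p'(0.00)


(1) = -3.67
(2) = 4.49
(3) = -3.78
(4) = -4.65
(5) = -18.68
(6) = -15.10
(7) = -3.02
(8) = -3.33
(9) = -44.64
(10) = -24.23
(11) = -6.02
(12) = 7.25
(13) = -3.62
(14) = 4.42
(15) = -18.94
(16) = 15.21
(17) = -138.31
(18) = -43.40
(19) = -2.47
(20) = -1.88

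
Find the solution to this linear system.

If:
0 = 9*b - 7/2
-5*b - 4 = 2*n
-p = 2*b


Then:
b = 7/18
n = -107/36
p = -7/9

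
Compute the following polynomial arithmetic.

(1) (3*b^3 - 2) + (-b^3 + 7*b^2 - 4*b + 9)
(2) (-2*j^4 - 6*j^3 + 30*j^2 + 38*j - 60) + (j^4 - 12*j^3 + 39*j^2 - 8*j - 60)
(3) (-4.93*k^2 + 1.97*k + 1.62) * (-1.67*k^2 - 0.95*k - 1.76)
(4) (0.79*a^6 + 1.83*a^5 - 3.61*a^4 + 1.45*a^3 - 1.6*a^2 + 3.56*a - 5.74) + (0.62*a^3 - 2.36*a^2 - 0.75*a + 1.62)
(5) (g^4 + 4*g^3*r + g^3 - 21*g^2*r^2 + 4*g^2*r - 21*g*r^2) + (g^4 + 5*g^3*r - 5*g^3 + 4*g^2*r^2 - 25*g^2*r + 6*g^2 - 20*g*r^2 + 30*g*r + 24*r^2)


(1) = 2*b^3 + 7*b^2 - 4*b + 7
(2) = -j^4 - 18*j^3 + 69*j^2 + 30*j - 120
(3) = 8.2331*k^4 + 1.3936*k^3 + 4.0999*k^2 - 5.0062*k - 2.8512
(4) = 0.79*a^6 + 1.83*a^5 - 3.61*a^4 + 2.07*a^3 - 3.96*a^2 + 2.81*a - 4.12
(5) = 2*g^4 + 9*g^3*r - 4*g^3 - 17*g^2*r^2 - 21*g^2*r + 6*g^2 - 41*g*r^2 + 30*g*r + 24*r^2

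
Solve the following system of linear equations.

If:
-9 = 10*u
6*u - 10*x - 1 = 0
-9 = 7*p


Then:
p = -9/7
u = -9/10
x = -16/25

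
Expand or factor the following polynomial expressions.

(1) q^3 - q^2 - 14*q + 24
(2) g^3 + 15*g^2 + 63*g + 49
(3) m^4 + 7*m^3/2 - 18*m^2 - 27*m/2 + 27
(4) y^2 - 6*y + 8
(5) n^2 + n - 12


(1) = (q - 3)*(q - 2)*(q + 4)
(2) = (g + 1)*(g + 7)^2
(3) = (m - 3)*(m - 1)*(m + 3/2)*(m + 6)
(4) = (y - 4)*(y - 2)
(5) = (n - 3)*(n + 4)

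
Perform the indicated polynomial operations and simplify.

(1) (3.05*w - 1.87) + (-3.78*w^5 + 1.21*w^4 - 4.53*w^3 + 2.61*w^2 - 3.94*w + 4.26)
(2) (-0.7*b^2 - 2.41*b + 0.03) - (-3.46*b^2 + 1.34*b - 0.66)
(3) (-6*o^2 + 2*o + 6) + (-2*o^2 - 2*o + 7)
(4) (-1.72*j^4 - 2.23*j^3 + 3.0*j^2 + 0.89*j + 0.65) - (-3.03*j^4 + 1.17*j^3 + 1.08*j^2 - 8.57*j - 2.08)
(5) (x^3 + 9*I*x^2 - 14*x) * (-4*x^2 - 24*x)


(1) = -3.78*w^5 + 1.21*w^4 - 4.53*w^3 + 2.61*w^2 - 0.89*w + 2.39
(2) = 2.76*b^2 - 3.75*b + 0.69
(3) = 13 - 8*o^2
(4) = 1.31*j^4 - 3.4*j^3 + 1.92*j^2 + 9.46*j + 2.73
(5) = -4*x^5 - 24*x^4 - 36*I*x^4 + 56*x^3 - 216*I*x^3 + 336*x^2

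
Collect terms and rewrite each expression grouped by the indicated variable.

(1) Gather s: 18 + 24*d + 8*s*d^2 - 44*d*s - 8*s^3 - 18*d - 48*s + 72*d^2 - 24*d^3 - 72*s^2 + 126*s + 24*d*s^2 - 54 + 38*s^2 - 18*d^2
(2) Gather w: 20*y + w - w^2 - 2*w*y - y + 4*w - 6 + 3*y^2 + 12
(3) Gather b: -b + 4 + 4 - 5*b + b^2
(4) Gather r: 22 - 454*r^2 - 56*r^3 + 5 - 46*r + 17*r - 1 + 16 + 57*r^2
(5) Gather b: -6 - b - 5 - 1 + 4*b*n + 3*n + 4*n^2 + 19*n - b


(1) = -24*d^3 + 54*d^2 + 6*d - 8*s^3 + s^2*(24*d - 34) + s*(8*d^2 - 44*d + 78) - 36
(2) = -w^2 + w*(5 - 2*y) + 3*y^2 + 19*y + 6
(3) = b^2 - 6*b + 8
(4) = -56*r^3 - 397*r^2 - 29*r + 42
(5) = b*(4*n - 2) + 4*n^2 + 22*n - 12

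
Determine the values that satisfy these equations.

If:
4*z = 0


Then:
z = 0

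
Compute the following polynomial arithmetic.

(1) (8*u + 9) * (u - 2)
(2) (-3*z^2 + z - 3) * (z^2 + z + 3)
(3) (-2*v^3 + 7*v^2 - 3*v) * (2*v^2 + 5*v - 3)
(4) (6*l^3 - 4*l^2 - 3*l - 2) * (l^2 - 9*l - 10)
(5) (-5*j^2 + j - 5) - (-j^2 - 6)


(1) = 8*u^2 - 7*u - 18
(2) = -3*z^4 - 2*z^3 - 11*z^2 - 9
(3) = -4*v^5 + 4*v^4 + 35*v^3 - 36*v^2 + 9*v
(4) = 6*l^5 - 58*l^4 - 27*l^3 + 65*l^2 + 48*l + 20
(5) = -4*j^2 + j + 1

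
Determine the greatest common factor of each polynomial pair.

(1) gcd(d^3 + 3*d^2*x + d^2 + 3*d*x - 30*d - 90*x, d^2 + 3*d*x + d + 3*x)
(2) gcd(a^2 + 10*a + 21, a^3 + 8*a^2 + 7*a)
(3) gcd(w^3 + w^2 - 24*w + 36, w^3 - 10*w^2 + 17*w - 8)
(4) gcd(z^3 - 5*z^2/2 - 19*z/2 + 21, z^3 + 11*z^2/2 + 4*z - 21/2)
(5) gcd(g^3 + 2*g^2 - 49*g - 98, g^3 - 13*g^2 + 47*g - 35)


(1) = gcd((d - 5)*(d + 6)*(d + 3*x), (d + 1)*(d + 3*x)) = d + 3*x
(2) = a + 7
(3) = 1
(4) = gcd((z - 7/2)*(z - 2)*(z + 3), (z - 1)*(z + 3)*(z + 7/2)) = z + 3
(5) = gcd((g - 7)*(g + 2)*(g + 7), (g - 7)*(g - 5)*(g - 1)) = g - 7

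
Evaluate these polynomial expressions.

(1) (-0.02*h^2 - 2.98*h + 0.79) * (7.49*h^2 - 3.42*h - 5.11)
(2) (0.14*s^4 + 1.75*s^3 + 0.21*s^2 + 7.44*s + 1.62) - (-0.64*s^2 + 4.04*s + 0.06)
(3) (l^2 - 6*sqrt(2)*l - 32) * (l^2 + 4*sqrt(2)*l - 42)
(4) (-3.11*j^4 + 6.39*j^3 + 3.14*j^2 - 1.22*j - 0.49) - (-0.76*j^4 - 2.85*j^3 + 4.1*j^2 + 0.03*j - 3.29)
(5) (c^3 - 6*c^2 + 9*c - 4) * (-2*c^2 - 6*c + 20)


(1) = -0.1498*h^4 - 22.2518*h^3 + 16.2109*h^2 + 12.526*h - 4.0369
(2) = 0.14*s^4 + 1.75*s^3 + 0.85*s^2 + 3.4*s + 1.56
(3) = l^4 - 2*sqrt(2)*l^3 - 122*l^2 + 124*sqrt(2)*l + 1344
(4) = -2.35*j^4 + 9.24*j^3 - 0.96*j^2 - 1.25*j + 2.8
(5) = -2*c^5 + 6*c^4 + 38*c^3 - 166*c^2 + 204*c - 80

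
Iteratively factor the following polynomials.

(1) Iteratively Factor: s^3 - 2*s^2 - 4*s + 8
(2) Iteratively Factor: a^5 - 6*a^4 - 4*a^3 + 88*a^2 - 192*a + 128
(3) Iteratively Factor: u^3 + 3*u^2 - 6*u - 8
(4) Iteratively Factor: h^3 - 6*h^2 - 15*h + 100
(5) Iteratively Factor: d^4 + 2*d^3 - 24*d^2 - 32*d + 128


(1) = (s - 2)*(s^2 - 4) = (s - 2)*(s + 2)*(s - 2)
(2) = (a + 4)*(a^4 - 10*a^3 + 36*a^2 - 56*a + 32) = (a - 2)*(a + 4)*(a^3 - 8*a^2 + 20*a - 16) = (a - 2)^2*(a + 4)*(a^2 - 6*a + 8) = (a - 2)^3*(a + 4)*(a - 4)
(3) = (u - 2)*(u^2 + 5*u + 4) = (u - 2)*(u + 4)*(u + 1)
(4) = (h - 5)*(h^2 - h - 20) = (h - 5)*(h + 4)*(h - 5)
(5) = (d + 4)*(d^3 - 2*d^2 - 16*d + 32) = (d - 2)*(d + 4)*(d^2 - 16) = (d - 4)*(d - 2)*(d + 4)*(d + 4)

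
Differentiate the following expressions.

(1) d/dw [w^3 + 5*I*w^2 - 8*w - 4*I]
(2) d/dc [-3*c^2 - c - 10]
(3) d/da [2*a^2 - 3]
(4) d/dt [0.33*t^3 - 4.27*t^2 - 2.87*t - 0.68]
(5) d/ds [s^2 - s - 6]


(1) = 3*w^2 + 10*I*w - 8
(2) = -6*c - 1
(3) = 4*a
(4) = 0.99*t^2 - 8.54*t - 2.87
(5) = 2*s - 1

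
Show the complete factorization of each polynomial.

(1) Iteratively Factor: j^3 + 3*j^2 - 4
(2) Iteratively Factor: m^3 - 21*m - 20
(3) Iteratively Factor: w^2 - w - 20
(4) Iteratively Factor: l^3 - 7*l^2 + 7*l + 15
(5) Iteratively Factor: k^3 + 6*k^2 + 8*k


(1) = (j + 2)*(j^2 + j - 2) = (j - 1)*(j + 2)*(j + 2)
(2) = (m + 4)*(m^2 - 4*m - 5) = (m - 5)*(m + 4)*(m + 1)
(3) = (w + 4)*(w - 5)
(4) = (l - 3)*(l^2 - 4*l - 5) = (l - 5)*(l - 3)*(l + 1)
(5) = (k)*(k^2 + 6*k + 8) = k*(k + 2)*(k + 4)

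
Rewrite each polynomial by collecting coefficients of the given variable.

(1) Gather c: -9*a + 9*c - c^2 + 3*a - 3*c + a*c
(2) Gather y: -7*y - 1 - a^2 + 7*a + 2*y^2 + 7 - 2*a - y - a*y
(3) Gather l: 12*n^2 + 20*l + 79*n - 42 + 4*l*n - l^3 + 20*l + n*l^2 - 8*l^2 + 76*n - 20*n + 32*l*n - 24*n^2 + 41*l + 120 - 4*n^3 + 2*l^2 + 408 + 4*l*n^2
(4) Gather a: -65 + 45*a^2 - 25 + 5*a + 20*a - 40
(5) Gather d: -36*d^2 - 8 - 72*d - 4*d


(1) = -6*a - c^2 + c*(a + 6)
(2) = -a^2 + 5*a + 2*y^2 + y*(-a - 8) + 6
(3) = -l^3 + l^2*(n - 6) + l*(4*n^2 + 36*n + 81) - 4*n^3 - 12*n^2 + 135*n + 486
(4) = 45*a^2 + 25*a - 130
(5) = -36*d^2 - 76*d - 8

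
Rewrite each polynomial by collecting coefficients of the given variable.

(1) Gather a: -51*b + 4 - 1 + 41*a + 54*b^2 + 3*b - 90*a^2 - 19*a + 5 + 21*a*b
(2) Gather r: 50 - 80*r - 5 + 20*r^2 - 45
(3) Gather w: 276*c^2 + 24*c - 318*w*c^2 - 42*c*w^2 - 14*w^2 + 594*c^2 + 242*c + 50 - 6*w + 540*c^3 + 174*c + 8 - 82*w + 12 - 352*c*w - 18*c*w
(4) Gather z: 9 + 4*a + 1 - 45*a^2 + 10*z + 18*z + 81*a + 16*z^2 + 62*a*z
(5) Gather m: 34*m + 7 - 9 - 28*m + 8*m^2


(1) = -90*a^2 + a*(21*b + 22) + 54*b^2 - 48*b + 8
(2) = 20*r^2 - 80*r
(3) = 540*c^3 + 870*c^2 + 440*c + w^2*(-42*c - 14) + w*(-318*c^2 - 370*c - 88) + 70
(4) = -45*a^2 + 85*a + 16*z^2 + z*(62*a + 28) + 10
(5) = 8*m^2 + 6*m - 2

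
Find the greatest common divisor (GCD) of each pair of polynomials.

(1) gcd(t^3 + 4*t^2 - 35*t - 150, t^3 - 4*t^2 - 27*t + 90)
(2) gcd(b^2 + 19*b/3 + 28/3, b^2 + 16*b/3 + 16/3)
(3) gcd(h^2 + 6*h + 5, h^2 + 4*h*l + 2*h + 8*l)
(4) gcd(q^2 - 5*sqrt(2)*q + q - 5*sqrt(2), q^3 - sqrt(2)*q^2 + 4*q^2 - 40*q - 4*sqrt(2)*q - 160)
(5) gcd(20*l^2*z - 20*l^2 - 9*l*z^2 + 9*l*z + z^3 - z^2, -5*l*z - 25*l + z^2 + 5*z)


(1) = gcd((t - 6)*(t + 5)^2, (t - 6)*(t - 3)*(t + 5)) = t^2 - t - 30
(2) = gcd((b + 7/3)*(b + 4), (b + 4/3)*(b + 4)) = b + 4
(3) = gcd((h + 1)*(h + 5), (h + 2)*(h + 4*l)) = 1
(4) = q - 5*sqrt(2)
(5) = -5*l + z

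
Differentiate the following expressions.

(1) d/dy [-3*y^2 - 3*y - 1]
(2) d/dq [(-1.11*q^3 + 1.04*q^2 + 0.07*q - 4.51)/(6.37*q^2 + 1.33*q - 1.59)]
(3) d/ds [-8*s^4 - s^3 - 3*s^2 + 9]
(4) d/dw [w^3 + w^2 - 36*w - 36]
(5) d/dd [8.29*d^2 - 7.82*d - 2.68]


(1) = -6*y - 3
(2) = (-7.0707*q^4 - 2.9526*q^3 + 6.232*q^2 + 54.1502*q + 5.887)/(40.5769*q^4 + 16.9442*q^3 - 18.4877*q^2 - 4.2294*q + 2.5281)
(3) = s*(-32*s^2 - 3*s - 6)
(4) = 3*w^2 + 2*w - 36
(5) = 16.58*d - 7.82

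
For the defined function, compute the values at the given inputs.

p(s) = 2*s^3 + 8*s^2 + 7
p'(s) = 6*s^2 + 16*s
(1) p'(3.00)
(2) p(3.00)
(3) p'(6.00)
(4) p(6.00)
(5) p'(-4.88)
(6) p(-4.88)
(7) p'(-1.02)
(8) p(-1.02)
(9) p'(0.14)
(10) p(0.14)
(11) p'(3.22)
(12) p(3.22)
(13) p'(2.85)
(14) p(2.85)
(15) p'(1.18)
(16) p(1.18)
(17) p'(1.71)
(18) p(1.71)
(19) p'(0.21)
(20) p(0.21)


(1) = 102.00
(2) = 133.00
(3) = 312.00
(4) = 727.00
(5) = 64.81
(6) = -34.91
(7) = -10.08
(8) = 13.20
(9) = 2.36
(10) = 7.16
(11) = 113.73
(12) = 156.72
(13) = 94.34
(14) = 118.28
(15) = 27.23
(16) = 21.43
(17) = 44.90
(18) = 40.39
(19) = 3.62
(20) = 7.37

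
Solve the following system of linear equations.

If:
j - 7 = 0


Then:
j = 7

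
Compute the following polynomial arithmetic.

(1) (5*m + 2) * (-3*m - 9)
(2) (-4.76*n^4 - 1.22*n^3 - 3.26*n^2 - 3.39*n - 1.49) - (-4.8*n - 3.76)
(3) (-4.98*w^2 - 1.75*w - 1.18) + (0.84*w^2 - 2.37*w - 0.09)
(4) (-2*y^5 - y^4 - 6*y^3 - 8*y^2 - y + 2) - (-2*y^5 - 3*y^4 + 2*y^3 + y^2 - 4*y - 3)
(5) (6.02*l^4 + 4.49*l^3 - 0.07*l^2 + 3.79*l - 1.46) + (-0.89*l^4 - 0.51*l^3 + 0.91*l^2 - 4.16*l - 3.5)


(1) = -15*m^2 - 51*m - 18
(2) = -4.76*n^4 - 1.22*n^3 - 3.26*n^2 + 1.41*n + 2.27
(3) = -4.14*w^2 - 4.12*w - 1.27
(4) = 2*y^4 - 8*y^3 - 9*y^2 + 3*y + 5
(5) = 5.13*l^4 + 3.98*l^3 + 0.84*l^2 - 0.37*l - 4.96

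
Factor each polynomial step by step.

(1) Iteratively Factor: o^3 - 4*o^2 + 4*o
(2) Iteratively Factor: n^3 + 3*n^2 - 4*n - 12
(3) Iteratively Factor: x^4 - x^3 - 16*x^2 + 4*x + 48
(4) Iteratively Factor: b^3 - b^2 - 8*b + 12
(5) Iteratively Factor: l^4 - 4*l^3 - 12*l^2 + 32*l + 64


(1) = (o)*(o^2 - 4*o + 4) = o*(o - 2)*(o - 2)
(2) = (n + 2)*(n^2 + n - 6) = (n + 2)*(n + 3)*(n - 2)
(3) = (x + 3)*(x^3 - 4*x^2 - 4*x + 16) = (x + 2)*(x + 3)*(x^2 - 6*x + 8) = (x - 4)*(x + 2)*(x + 3)*(x - 2)
(4) = (b - 2)*(b^2 + b - 6) = (b - 2)^2*(b + 3)
(5) = (l - 4)*(l^3 - 12*l - 16) = (l - 4)*(l + 2)*(l^2 - 2*l - 8) = (l - 4)*(l + 2)^2*(l - 4)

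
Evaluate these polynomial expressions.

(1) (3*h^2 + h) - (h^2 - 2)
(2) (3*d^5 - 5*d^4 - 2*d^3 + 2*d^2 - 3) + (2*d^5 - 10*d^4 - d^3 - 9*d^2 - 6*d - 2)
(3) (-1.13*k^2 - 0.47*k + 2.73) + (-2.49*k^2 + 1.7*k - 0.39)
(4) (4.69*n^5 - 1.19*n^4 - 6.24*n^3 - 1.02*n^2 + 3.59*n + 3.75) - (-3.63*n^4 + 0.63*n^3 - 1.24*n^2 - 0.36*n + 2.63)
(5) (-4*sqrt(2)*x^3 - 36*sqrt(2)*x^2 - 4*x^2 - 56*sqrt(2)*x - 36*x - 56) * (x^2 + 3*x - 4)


(1) = 2*h^2 + h + 2
(2) = 5*d^5 - 15*d^4 - 3*d^3 - 7*d^2 - 6*d - 5
(3) = -3.62*k^2 + 1.23*k + 2.34
(4) = 4.69*n^5 + 2.44*n^4 - 6.87*n^3 + 0.22*n^2 + 3.95*n + 1.12
(5) = -4*sqrt(2)*x^5 - 48*sqrt(2)*x^4 - 4*x^4 - 148*sqrt(2)*x^3 - 48*x^3 - 148*x^2 - 24*sqrt(2)*x^2 - 24*x + 224*sqrt(2)*x + 224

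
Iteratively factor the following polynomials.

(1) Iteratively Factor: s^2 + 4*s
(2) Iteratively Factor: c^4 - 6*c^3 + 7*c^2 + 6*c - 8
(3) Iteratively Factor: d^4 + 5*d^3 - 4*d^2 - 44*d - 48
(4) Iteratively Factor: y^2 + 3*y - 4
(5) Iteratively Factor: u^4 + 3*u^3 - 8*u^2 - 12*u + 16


(1) = (s + 4)*(s)
(2) = (c - 2)*(c^3 - 4*c^2 - c + 4) = (c - 2)*(c - 1)*(c^2 - 3*c - 4) = (c - 4)*(c - 2)*(c - 1)*(c + 1)
(3) = (d + 2)*(d^3 + 3*d^2 - 10*d - 24) = (d + 2)*(d + 4)*(d^2 - d - 6) = (d - 3)*(d + 2)*(d + 4)*(d + 2)
(4) = (y - 1)*(y + 4)
(5) = (u + 2)*(u^3 + u^2 - 10*u + 8) = (u - 1)*(u + 2)*(u^2 + 2*u - 8) = (u - 1)*(u + 2)*(u + 4)*(u - 2)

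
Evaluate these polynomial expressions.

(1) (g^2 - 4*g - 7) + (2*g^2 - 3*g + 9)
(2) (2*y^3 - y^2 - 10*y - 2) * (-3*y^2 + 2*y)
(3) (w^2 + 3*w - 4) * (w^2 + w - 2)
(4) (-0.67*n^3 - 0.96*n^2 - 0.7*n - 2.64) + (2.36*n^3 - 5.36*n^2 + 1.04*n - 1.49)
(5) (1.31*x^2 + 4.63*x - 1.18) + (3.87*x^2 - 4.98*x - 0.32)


(1) = 3*g^2 - 7*g + 2
(2) = -6*y^5 + 7*y^4 + 28*y^3 - 14*y^2 - 4*y
(3) = w^4 + 4*w^3 - 3*w^2 - 10*w + 8
(4) = 1.69*n^3 - 6.32*n^2 + 0.34*n - 4.13
(5) = 5.18*x^2 - 0.35*x - 1.5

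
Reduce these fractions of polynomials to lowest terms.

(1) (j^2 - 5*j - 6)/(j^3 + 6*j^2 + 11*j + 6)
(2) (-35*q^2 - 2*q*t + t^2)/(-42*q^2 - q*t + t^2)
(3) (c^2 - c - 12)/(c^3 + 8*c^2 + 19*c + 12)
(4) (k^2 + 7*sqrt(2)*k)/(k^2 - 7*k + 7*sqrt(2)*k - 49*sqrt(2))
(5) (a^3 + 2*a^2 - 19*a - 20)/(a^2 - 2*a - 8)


(1) = (j - 6)/(j^2 + 5*j + 6)
(2) = (5*q + t)/(6*q + t)
(3) = (c - 4)/(c^2 + 5*c + 4)
(4) = k/(k - 7)
(5) = (a^2 + 6*a + 5)/(a + 2)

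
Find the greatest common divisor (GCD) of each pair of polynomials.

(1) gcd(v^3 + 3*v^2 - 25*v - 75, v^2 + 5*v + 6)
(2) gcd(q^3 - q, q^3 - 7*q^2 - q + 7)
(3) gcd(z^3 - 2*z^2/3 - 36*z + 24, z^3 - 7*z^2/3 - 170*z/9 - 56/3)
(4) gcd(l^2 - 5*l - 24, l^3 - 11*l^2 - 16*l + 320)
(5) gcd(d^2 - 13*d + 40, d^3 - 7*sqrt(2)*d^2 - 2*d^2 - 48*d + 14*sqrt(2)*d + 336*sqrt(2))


(1) = gcd((v - 5)*(v + 3)*(v + 5), (v + 2)*(v + 3)) = v + 3
(2) = gcd(q*(q - 1)*(q + 1), (q - 7)*(q - 1)*(q + 1)) = q^2 - 1
(3) = gcd((z - 6)*(z - 2/3)*(z + 6), (z - 6)*(z + 4/3)*(z + 7/3)) = z - 6
(4) = l - 8
(5) = gcd((d - 8)*(d - 5), (d - 8)*(d + 6)*(d - 7*sqrt(2))) = d - 8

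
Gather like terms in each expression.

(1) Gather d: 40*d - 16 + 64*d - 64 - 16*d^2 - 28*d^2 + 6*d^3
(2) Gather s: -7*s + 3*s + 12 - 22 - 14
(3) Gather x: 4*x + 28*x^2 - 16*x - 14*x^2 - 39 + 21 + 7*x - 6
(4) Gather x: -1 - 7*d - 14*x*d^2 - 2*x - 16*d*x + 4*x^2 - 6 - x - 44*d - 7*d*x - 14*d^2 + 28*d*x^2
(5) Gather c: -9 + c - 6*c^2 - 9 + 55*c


(1) = 6*d^3 - 44*d^2 + 104*d - 80
(2) = -4*s - 24
(3) = 14*x^2 - 5*x - 24
(4) = -14*d^2 - 51*d + x^2*(28*d + 4) + x*(-14*d^2 - 23*d - 3) - 7
(5) = -6*c^2 + 56*c - 18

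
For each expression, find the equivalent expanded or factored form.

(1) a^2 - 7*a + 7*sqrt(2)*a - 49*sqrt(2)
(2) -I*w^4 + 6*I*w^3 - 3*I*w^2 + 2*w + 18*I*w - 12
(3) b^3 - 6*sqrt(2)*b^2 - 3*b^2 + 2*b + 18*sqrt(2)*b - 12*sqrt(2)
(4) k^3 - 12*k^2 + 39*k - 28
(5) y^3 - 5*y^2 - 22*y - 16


(1) = (a - 7)*(a + 7*sqrt(2))
(2) = (w - 6)*(w - 2*I)*(w + I)*(-I*w + 1)
(3) = (b - 2)*(b - 1)*(b - 6*sqrt(2))
(4) = (k - 7)*(k - 4)*(k - 1)
(5) = (y - 8)*(y + 1)*(y + 2)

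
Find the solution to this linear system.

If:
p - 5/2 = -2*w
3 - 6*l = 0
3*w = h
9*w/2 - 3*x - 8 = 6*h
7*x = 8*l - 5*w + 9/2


Then:
h = -163/53
l = 1/2
p = 1447/318
w = -163/159
x = 619/318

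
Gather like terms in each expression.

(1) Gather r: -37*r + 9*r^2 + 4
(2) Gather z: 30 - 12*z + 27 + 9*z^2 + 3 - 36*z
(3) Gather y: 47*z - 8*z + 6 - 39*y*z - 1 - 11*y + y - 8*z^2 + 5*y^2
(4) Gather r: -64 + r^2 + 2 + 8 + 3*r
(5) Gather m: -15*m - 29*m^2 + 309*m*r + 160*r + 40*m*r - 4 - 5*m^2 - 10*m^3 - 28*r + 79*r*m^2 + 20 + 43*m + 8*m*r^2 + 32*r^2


(1) = 9*r^2 - 37*r + 4
(2) = 9*z^2 - 48*z + 60
(3) = 5*y^2 + y*(-39*z - 10) - 8*z^2 + 39*z + 5
(4) = r^2 + 3*r - 54
(5) = -10*m^3 + m^2*(79*r - 34) + m*(8*r^2 + 349*r + 28) + 32*r^2 + 132*r + 16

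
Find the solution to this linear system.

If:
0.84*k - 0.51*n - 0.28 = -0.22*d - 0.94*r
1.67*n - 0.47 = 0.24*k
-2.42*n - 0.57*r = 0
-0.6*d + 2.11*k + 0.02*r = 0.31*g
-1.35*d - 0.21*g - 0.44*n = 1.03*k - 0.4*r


Then:
d = 10.31
g = -45.36
k = -3.74
n = -0.26
r = 1.09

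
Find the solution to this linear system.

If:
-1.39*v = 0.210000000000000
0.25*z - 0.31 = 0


Then:
v = -0.15
z = 1.24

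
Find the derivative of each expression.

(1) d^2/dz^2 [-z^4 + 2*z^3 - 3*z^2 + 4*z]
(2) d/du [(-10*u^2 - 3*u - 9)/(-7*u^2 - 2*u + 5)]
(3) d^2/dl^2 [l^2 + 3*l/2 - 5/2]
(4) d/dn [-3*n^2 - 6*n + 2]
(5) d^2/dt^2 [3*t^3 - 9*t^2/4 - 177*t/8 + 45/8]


(1) = -12*z^2 + 12*z - 6
(2) = (-u^2 - 226*u - 33)/(49*u^4 + 28*u^3 - 66*u^2 - 20*u + 25)
(3) = 2
(4) = -6*n - 6
(5) = 18*t - 9/2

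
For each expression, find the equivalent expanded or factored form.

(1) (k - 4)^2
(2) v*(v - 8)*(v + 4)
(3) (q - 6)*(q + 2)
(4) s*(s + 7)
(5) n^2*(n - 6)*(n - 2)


(1) = k^2 - 8*k + 16
(2) = v^3 - 4*v^2 - 32*v
(3) = q^2 - 4*q - 12
(4) = s^2 + 7*s
(5) = n^4 - 8*n^3 + 12*n^2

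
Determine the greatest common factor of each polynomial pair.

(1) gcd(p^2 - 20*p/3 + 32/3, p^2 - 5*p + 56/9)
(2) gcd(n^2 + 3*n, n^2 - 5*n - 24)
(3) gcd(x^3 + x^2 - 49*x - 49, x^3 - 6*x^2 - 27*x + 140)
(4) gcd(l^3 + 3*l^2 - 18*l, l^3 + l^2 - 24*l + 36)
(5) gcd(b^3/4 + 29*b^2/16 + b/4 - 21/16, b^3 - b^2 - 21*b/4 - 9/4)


(1) = gcd((p - 4)*(p - 8/3), (p - 8/3)*(p - 7/3)) = p - 8/3
(2) = gcd(n*(n + 3), (n - 8)*(n + 3)) = n + 3
(3) = x - 7
(4) = l^2 + 3*l - 18
(5) = 1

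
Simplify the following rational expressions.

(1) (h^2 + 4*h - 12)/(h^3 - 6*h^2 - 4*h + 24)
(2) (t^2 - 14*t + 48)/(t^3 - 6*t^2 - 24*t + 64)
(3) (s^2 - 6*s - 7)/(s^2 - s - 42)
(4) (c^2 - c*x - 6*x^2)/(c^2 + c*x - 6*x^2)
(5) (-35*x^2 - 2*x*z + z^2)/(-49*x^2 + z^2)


(1) = (h + 6)/(h^2 - 4*h - 12)
(2) = (t - 6)/(t^2 + 2*t - 8)
(3) = (s + 1)/(s + 6)
(4) = (-c^2 + c*x + 6*x^2)/(-c^2 - c*x + 6*x^2)
(5) = (5*x + z)/(7*x + z)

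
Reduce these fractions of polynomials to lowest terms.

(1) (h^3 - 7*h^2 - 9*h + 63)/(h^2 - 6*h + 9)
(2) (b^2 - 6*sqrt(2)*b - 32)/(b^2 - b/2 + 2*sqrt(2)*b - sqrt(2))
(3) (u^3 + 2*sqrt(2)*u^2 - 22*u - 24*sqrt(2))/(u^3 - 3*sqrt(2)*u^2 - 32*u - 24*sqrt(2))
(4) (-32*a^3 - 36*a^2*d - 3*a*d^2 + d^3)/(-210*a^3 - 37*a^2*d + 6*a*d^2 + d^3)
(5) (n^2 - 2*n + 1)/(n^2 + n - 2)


(1) = (h^2 - 4*h - 21)/(h - 3)
(2) = (2*b - 16*sqrt(2))/(2*b - 1)
(3) = (u^2 + sqrt(2)*u - 24)/(u^2 - 4*sqrt(2)*u - 24)
(4) = (32*a^3 + 36*a^2*d + 3*a*d^2 - d^3)/(210*a^3 + 37*a^2*d - 6*a*d^2 - d^3)
(5) = (n - 1)/(n + 2)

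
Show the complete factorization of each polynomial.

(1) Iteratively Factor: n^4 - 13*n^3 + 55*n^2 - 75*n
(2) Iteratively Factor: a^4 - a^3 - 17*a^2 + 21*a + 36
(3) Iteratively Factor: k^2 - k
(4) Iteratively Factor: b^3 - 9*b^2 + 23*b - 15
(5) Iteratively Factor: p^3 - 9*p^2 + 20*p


(1) = (n)*(n^3 - 13*n^2 + 55*n - 75) = n*(n - 5)*(n^2 - 8*n + 15) = n*(n - 5)*(n - 3)*(n - 5)
(2) = (a - 3)*(a^3 + 2*a^2 - 11*a - 12) = (a - 3)*(a + 1)*(a^2 + a - 12) = (a - 3)*(a + 1)*(a + 4)*(a - 3)
(3) = (k)*(k - 1)
(4) = (b - 1)*(b^2 - 8*b + 15) = (b - 3)*(b - 1)*(b - 5)
(5) = (p)*(p^2 - 9*p + 20) = p*(p - 4)*(p - 5)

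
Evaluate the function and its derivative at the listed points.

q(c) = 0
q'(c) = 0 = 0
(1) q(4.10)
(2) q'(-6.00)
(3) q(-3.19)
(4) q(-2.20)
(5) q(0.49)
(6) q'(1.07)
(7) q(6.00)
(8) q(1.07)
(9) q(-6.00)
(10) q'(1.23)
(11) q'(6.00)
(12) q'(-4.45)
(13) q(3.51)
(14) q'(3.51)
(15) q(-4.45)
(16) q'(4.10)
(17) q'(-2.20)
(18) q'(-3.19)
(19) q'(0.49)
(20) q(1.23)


(1) = 0.00
(2) = 0.00
(3) = 0.00
(4) = 0.00
(5) = 0.00
(6) = 0.00
(7) = 0.00
(8) = 0.00
(9) = 0.00
(10) = 0.00
(11) = 0.00
(12) = 0.00
(13) = 0.00
(14) = 0.00
(15) = 0.00
(16) = 0.00
(17) = 0.00
(18) = 0.00
(19) = 0.00
(20) = 0.00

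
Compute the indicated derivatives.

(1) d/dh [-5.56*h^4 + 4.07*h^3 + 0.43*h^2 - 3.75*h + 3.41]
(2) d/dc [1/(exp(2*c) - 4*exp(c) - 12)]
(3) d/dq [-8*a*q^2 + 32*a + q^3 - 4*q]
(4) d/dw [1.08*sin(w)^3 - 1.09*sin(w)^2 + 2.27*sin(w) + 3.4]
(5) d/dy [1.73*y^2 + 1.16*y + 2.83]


(1) = -22.24*h^3 + 12.21*h^2 + 0.86*h - 3.75
(2) = 2*(2 - exp(c))*exp(c)/(-exp(2*c) + 4*exp(c) + 12)^2
(3) = -16*a*q + 3*q^2 - 4
(4) = (3.24*sin(w)^2 - 2.18*sin(w) + 2.27)*cos(w)
(5) = 3.46*y + 1.16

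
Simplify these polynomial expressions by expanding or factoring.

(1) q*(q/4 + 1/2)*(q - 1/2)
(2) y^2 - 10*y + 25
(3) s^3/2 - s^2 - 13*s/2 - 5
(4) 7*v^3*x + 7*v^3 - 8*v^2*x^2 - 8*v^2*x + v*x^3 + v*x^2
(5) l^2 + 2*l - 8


(1) = q^3/4 + 3*q^2/8 - q/4
(2) = (y - 5)^2
(3) = (s/2 + 1)*(s - 5)*(s + 1)
(4) = (-7*v + x)*(-v + x)*(v*x + v)
(5) = (l - 2)*(l + 4)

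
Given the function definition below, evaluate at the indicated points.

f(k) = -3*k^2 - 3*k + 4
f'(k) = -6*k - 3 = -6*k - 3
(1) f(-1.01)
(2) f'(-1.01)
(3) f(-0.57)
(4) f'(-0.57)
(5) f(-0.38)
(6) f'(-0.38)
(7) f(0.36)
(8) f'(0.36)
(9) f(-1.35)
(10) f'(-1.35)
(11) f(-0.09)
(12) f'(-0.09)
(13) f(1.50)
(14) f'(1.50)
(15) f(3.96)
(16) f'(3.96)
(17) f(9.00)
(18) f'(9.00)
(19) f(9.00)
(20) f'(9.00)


(1) = 3.97
(2) = 3.06
(3) = 4.74
(4) = 0.42
(5) = 4.71
(6) = -0.72
(7) = 2.53
(8) = -5.16
(9) = 2.58
(10) = 5.10
(11) = 4.25
(12) = -2.46
(13) = -7.25
(14) = -12.00
(15) = -54.92
(16) = -26.76
(17) = -266.00
(18) = -57.00
(19) = -266.00
(20) = -57.00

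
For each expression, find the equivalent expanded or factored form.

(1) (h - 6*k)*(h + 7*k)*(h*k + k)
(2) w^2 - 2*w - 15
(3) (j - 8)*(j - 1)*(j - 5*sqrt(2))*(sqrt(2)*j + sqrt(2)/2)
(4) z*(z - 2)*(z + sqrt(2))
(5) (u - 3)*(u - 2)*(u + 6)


(1) = h^3*k + h^2*k^2 + h^2*k - 42*h*k^3 + h*k^2 - 42*k^3
(2) = (w - 5)*(w + 3)
(3) = sqrt(2)*j^4 - 17*sqrt(2)*j^3/2 - 10*j^3 + 7*sqrt(2)*j^2/2 + 85*j^2 - 35*j + 4*sqrt(2)*j - 40
(4) = z^3 - 2*z^2 + sqrt(2)*z^2 - 2*sqrt(2)*z
(5) = u^3 + u^2 - 24*u + 36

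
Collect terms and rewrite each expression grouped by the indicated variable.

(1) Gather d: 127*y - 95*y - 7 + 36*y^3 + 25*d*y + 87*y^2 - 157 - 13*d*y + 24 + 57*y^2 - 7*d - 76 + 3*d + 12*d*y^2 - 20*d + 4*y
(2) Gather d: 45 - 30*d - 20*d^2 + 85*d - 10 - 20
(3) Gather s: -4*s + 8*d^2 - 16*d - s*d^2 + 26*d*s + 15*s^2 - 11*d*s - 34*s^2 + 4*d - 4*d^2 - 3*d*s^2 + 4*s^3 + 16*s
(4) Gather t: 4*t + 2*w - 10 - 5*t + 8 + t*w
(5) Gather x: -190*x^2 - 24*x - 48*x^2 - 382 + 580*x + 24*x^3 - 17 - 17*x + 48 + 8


(1) = d*(12*y^2 + 12*y - 24) + 36*y^3 + 144*y^2 + 36*y - 216
(2) = -20*d^2 + 55*d + 15
(3) = 4*d^2 - 12*d + 4*s^3 + s^2*(-3*d - 19) + s*(-d^2 + 15*d + 12)
(4) = t*(w - 1) + 2*w - 2
(5) = 24*x^3 - 238*x^2 + 539*x - 343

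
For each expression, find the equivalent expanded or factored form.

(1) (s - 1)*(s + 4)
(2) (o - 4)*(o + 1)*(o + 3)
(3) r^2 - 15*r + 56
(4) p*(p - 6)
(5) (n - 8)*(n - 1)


(1) = s^2 + 3*s - 4
(2) = o^3 - 13*o - 12
(3) = (r - 8)*(r - 7)
(4) = p^2 - 6*p
(5) = n^2 - 9*n + 8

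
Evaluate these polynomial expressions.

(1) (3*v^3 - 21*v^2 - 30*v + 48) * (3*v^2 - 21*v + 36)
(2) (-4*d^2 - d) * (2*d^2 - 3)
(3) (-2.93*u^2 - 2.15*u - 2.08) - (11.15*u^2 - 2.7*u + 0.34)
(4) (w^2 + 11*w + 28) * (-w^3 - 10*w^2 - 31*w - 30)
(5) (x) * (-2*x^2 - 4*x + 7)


(1) = 9*v^5 - 126*v^4 + 459*v^3 + 18*v^2 - 2088*v + 1728
(2) = -8*d^4 - 2*d^3 + 12*d^2 + 3*d
(3) = -14.08*u^2 + 0.55*u - 2.42
(4) = -w^5 - 21*w^4 - 169*w^3 - 651*w^2 - 1198*w - 840
(5) = -2*x^3 - 4*x^2 + 7*x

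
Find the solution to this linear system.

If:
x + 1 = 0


Then:
x = -1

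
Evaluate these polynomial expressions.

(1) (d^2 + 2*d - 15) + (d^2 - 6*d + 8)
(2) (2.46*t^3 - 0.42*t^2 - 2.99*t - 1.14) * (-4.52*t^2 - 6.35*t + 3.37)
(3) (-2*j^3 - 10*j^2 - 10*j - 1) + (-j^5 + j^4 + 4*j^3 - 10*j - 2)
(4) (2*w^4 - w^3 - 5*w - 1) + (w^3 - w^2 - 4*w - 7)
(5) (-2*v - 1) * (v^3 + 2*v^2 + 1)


(1) = 2*d^2 - 4*d - 7
(2) = -11.1192*t^5 - 13.7226*t^4 + 24.472*t^3 + 22.7239*t^2 - 2.8373*t - 3.8418
(3) = -j^5 + j^4 + 2*j^3 - 10*j^2 - 20*j - 3
(4) = 2*w^4 - w^2 - 9*w - 8
(5) = -2*v^4 - 5*v^3 - 2*v^2 - 2*v - 1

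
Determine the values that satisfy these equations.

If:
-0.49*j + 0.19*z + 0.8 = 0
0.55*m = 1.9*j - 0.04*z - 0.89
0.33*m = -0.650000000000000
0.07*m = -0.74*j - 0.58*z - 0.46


Then:
No Solution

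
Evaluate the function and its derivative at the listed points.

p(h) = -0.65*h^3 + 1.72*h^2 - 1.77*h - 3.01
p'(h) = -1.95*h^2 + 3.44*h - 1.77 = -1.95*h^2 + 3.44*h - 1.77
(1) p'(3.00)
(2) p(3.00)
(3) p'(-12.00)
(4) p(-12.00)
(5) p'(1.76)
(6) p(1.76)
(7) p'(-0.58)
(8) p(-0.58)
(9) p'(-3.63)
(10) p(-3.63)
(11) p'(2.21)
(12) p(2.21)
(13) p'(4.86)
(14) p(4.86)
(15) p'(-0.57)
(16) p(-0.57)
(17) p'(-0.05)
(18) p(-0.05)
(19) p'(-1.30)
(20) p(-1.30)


(1) = -9.00
(2) = -10.39
(3) = -323.85
(4) = 1389.11
(5) = -1.76
(6) = -4.34
(7) = -4.42
(8) = -1.28
(9) = -39.95
(10) = 57.17
(11) = -3.69
(12) = -5.54
(13) = -31.11
(14) = -45.60
(15) = -4.36
(16) = -1.32
(17) = -1.95
(18) = -2.92
(19) = -9.54
(20) = 3.63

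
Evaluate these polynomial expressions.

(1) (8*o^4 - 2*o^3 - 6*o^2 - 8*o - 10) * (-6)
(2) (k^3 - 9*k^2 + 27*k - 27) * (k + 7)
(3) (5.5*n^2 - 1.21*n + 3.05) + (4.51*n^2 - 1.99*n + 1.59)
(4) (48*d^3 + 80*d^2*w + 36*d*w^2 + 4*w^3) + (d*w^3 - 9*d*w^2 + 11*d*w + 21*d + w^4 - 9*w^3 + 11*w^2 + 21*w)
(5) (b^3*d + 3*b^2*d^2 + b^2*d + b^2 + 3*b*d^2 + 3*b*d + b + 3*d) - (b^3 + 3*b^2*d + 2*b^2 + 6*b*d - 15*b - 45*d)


(1) = -48*o^4 + 12*o^3 + 36*o^2 + 48*o + 60
(2) = k^4 - 2*k^3 - 36*k^2 + 162*k - 189
(3) = 10.01*n^2 - 3.2*n + 4.64
(4) = 48*d^3 + 80*d^2*w + d*w^3 + 27*d*w^2 + 11*d*w + 21*d + w^4 - 5*w^3 + 11*w^2 + 21*w
(5) = b^3*d - b^3 + 3*b^2*d^2 - 2*b^2*d - b^2 + 3*b*d^2 - 3*b*d + 16*b + 48*d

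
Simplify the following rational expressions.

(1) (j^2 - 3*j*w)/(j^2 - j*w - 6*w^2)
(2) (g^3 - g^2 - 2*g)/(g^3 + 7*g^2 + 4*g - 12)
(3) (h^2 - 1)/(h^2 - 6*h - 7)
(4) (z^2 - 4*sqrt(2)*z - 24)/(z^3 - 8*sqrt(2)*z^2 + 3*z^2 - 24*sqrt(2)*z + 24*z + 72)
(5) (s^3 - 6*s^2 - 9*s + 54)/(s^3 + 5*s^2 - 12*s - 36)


(1) = j/(j + 2*w)
(2) = (g^3 - g^2 - 2*g)/(g^3 + 7*g^2 + 4*g - 12)
(3) = (h - 1)/(h - 7)
(4) = (z + 2*sqrt(2))/(z^2 + z*(3 - 2*sqrt(2)) - 6*sqrt(2))
(5) = (s^2 - 3*s - 18)/(s^2 + 8*s + 12)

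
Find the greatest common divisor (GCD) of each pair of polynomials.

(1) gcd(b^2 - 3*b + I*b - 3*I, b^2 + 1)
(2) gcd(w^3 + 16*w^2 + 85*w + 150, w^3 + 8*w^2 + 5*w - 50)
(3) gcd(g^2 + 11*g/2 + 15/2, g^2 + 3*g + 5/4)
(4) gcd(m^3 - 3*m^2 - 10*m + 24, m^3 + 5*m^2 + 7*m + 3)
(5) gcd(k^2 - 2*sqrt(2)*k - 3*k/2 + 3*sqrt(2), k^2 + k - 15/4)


(1) = b + I
(2) = w^2 + 10*w + 25
(3) = g + 5/2
(4) = gcd((m - 4)*(m - 2)*(m + 3), (m + 1)^2*(m + 3)) = m + 3
(5) = gcd((k - 3/2)*(k - 2*sqrt(2)), (k - 3/2)*(k + 5/2)) = k - 3/2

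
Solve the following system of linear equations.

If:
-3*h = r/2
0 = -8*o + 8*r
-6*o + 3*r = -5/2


Then:
h = -5/36
o = 5/6
r = 5/6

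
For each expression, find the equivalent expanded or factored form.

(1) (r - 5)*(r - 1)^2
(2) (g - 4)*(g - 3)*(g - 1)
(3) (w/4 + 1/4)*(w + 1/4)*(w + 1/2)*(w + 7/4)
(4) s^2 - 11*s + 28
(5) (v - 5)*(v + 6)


(1) = r^3 - 7*r^2 + 11*r - 5
(2) = g^3 - 8*g^2 + 19*g - 12
(3) = w^4/4 + 7*w^3/8 + 63*w^2/64 + 53*w/128 + 7/128
(4) = (s - 7)*(s - 4)
(5) = v^2 + v - 30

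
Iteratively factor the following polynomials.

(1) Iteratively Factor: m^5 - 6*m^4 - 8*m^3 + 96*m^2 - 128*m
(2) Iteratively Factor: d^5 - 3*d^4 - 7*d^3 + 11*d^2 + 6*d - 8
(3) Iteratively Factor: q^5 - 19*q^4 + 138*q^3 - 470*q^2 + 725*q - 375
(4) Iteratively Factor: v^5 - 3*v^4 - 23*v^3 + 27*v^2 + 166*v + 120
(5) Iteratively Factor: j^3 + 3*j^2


(1) = (m + 4)*(m^4 - 10*m^3 + 32*m^2 - 32*m) = (m - 4)*(m + 4)*(m^3 - 6*m^2 + 8*m) = (m - 4)*(m - 2)*(m + 4)*(m^2 - 4*m) = (m - 4)^2*(m - 2)*(m + 4)*(m)
(2) = (d - 1)*(d^4 - 2*d^3 - 9*d^2 + 2*d + 8) = (d - 1)^2*(d^3 - d^2 - 10*d - 8) = (d - 4)*(d - 1)^2*(d^2 + 3*d + 2) = (d - 4)*(d - 1)^2*(d + 1)*(d + 2)
(3) = (q - 3)*(q^4 - 16*q^3 + 90*q^2 - 200*q + 125) = (q - 5)*(q - 3)*(q^3 - 11*q^2 + 35*q - 25) = (q - 5)^2*(q - 3)*(q^2 - 6*q + 5) = (q - 5)^2*(q - 3)*(q - 1)*(q - 5)
(4) = (v + 2)*(v^4 - 5*v^3 - 13*v^2 + 53*v + 60) = (v + 1)*(v + 2)*(v^3 - 6*v^2 - 7*v + 60) = (v + 1)*(v + 2)*(v + 3)*(v^2 - 9*v + 20) = (v - 4)*(v + 1)*(v + 2)*(v + 3)*(v - 5)
(5) = (j)*(j^2 + 3*j) = j^2*(j + 3)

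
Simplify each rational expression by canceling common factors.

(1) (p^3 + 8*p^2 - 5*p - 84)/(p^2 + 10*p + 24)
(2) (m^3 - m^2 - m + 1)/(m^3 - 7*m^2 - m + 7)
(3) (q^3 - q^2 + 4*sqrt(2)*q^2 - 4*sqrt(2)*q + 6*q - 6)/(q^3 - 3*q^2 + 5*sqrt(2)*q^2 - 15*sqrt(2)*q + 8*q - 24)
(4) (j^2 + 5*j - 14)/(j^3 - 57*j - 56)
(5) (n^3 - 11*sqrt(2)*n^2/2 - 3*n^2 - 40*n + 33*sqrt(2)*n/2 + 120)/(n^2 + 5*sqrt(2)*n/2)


(1) = (p^2 + 4*p - 21)/(p + 6)
(2) = (m - 1)/(m - 7)
(3) = (q^2 + q*(-1 + 3*sqrt(2)) - 3*sqrt(2))/(q^2 + q*(-3 + 4*sqrt(2)) - 12*sqrt(2))
(4) = (j - 2)/(j^2 - 7*j - 8)
(5) = (4*n^2 + n*(-32*sqrt(2) - 12) + 96*sqrt(2))/(4*n)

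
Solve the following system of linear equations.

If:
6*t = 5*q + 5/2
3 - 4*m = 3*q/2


Then:
m = 15/16 - 9*t/20
q = 6*t/5 - 1/2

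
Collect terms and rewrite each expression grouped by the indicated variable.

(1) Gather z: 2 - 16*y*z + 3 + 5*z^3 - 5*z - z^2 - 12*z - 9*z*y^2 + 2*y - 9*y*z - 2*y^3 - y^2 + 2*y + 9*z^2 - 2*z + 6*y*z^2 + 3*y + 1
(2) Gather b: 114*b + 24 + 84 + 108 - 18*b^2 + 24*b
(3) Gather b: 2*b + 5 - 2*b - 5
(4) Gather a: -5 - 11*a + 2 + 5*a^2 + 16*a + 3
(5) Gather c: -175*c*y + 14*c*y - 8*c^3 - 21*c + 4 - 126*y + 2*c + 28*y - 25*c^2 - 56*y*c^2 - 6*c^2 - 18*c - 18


(1) = -2*y^3 - y^2 + 7*y + 5*z^3 + z^2*(6*y + 8) + z*(-9*y^2 - 25*y - 19) + 6
(2) = -18*b^2 + 138*b + 216
(3) = 0
(4) = 5*a^2 + 5*a
(5) = -8*c^3 + c^2*(-56*y - 31) + c*(-161*y - 37) - 98*y - 14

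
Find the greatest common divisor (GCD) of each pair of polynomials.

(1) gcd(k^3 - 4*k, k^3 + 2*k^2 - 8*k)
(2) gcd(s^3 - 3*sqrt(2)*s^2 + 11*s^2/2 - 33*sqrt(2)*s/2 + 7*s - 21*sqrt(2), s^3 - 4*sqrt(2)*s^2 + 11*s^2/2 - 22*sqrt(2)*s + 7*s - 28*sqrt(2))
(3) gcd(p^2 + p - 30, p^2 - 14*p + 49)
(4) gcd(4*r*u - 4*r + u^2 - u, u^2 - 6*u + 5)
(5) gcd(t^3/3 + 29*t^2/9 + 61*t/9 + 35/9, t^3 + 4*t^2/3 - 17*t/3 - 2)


(1) = gcd(k*(k - 2)*(k + 2), k*(k - 2)*(k + 4)) = k^2 - 2*k
(2) = gcd((s + 2)*(s + 7/2)*(s - 3*sqrt(2)), (s + 2)*(s + 7/2)*(s - 4*sqrt(2))) = s^2 + 11*s/2 + 7
(3) = gcd((p - 5)*(p + 6), (p - 7)^2) = 1
(4) = u - 1
(5) = gcd((t/3 + 1/3)*(t + 5/3)*(t + 7), (t - 2)*(t + 1/3)*(t + 3)) = 1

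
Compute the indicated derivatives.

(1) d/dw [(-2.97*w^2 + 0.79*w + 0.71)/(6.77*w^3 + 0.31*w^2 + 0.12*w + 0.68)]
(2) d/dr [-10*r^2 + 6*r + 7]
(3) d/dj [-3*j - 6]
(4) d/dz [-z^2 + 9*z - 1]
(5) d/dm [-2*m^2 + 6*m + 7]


(1) = (20.1069*w^4 - 10.6966*w^3 - 15.0214*w^2 - 4.4794*w + 0.452)/(45.8329*w^6 + 4.1974*w^5 + 1.7209*w^4 + 9.2816*w^3 + 0.436*w^2 + 0.1632*w + 0.4624)
(2) = 6 - 20*r
(3) = -3
(4) = 9 - 2*z
(5) = 6 - 4*m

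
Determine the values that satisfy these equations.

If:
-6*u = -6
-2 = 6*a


Then:
a = -1/3
u = 1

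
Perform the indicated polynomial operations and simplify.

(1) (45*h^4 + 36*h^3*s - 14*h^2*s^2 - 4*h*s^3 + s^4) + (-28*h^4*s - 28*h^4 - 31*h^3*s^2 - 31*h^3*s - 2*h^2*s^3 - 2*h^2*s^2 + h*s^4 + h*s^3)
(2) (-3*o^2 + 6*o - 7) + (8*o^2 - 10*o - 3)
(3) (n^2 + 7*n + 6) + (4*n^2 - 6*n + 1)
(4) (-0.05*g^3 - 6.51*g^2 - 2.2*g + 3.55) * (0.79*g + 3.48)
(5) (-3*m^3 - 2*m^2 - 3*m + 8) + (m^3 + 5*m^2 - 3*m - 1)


(1) = -28*h^4*s + 17*h^4 - 31*h^3*s^2 + 5*h^3*s - 2*h^2*s^3 - 16*h^2*s^2 + h*s^4 - 3*h*s^3 + s^4
(2) = 5*o^2 - 4*o - 10
(3) = 5*n^2 + n + 7
(4) = -0.0395*g^4 - 5.3169*g^3 - 24.3928*g^2 - 4.8515*g + 12.354
(5) = -2*m^3 + 3*m^2 - 6*m + 7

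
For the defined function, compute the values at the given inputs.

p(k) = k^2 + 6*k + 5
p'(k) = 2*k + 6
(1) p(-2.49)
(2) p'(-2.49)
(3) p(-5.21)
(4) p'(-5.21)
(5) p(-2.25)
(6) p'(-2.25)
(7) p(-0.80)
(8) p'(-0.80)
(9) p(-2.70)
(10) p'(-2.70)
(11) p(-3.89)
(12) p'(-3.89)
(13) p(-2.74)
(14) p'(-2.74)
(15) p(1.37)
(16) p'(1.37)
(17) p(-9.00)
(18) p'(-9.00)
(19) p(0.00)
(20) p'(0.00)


(1) = -3.74
(2) = 1.02
(3) = 0.88
(4) = -4.42
(5) = -3.44
(6) = 1.50
(7) = 0.84
(8) = 4.40
(9) = -3.91
(10) = 0.60
(11) = -3.21
(12) = -1.78
(13) = -3.93
(14) = 0.52
(15) = 15.10
(16) = 8.74
(17) = 32.00
(18) = -12.00
(19) = 5.00
(20) = 6.00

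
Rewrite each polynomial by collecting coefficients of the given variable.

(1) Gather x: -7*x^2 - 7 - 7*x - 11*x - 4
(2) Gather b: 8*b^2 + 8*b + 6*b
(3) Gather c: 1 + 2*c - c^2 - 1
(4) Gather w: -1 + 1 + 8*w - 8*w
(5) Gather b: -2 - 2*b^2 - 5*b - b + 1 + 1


(1) = -7*x^2 - 18*x - 11
(2) = 8*b^2 + 14*b
(3) = -c^2 + 2*c
(4) = 0
(5) = -2*b^2 - 6*b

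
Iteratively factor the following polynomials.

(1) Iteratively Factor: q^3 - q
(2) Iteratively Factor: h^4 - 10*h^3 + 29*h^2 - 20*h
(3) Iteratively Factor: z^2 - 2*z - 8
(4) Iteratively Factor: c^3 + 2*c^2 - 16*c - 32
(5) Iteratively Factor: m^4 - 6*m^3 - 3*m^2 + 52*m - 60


(1) = (q - 1)*(q^2 + q) = (q - 1)*(q + 1)*(q)
(2) = (h - 1)*(h^3 - 9*h^2 + 20*h) = (h - 5)*(h - 1)*(h^2 - 4*h) = h*(h - 5)*(h - 1)*(h - 4)
(3) = (z + 2)*(z - 4)
(4) = (c + 2)*(c^2 - 16) = (c - 4)*(c + 2)*(c + 4)
(5) = (m + 3)*(m^3 - 9*m^2 + 24*m - 20) = (m - 2)*(m + 3)*(m^2 - 7*m + 10) = (m - 5)*(m - 2)*(m + 3)*(m - 2)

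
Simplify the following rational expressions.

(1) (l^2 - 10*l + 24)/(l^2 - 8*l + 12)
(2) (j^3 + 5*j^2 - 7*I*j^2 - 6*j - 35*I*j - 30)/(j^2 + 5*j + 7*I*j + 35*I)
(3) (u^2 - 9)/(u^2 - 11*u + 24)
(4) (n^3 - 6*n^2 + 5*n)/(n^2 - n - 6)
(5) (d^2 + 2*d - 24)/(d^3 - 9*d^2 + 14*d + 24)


(1) = (l - 4)/(l - 2)
(2) = (j^2 - 7*I*j - 6)/(j + 7*I)
(3) = (u + 3)/(u - 8)
(4) = (n^3 - 6*n^2 + 5*n)/(n^2 - n - 6)
(5) = (d + 6)/(d^2 - 5*d - 6)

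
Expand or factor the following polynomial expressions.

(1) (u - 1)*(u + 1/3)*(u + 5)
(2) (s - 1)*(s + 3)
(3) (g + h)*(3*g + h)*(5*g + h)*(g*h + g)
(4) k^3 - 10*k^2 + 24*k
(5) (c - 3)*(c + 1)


(1) = u^3 + 13*u^2/3 - 11*u/3 - 5/3
(2) = s^2 + 2*s - 3
(3) = 15*g^4*h + 15*g^4 + 23*g^3*h^2 + 23*g^3*h + 9*g^2*h^3 + 9*g^2*h^2 + g*h^4 + g*h^3
(4) = k*(k - 6)*(k - 4)
(5) = c^2 - 2*c - 3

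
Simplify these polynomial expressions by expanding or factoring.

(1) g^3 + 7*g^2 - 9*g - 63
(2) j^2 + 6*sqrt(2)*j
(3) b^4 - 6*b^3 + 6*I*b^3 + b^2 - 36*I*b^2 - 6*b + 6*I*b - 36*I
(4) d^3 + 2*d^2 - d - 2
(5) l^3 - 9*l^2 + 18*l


(1) = (g - 3)*(g + 3)*(g + 7)
(2) = j*(j + 6*sqrt(2))
(3) = (b - 6)*(b - I)*(b + I)*(b + 6*I)
(4) = (d - 1)*(d + 1)*(d + 2)
(5) = l*(l - 6)*(l - 3)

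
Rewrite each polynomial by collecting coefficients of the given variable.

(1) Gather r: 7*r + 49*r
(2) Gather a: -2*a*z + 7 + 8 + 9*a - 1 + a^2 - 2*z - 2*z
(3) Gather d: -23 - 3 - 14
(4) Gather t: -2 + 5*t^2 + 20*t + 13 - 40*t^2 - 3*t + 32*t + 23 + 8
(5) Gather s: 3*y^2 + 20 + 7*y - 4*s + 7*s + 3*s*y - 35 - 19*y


(1) = 56*r
(2) = a^2 + a*(9 - 2*z) - 4*z + 14
(3) = -40
(4) = -35*t^2 + 49*t + 42
(5) = s*(3*y + 3) + 3*y^2 - 12*y - 15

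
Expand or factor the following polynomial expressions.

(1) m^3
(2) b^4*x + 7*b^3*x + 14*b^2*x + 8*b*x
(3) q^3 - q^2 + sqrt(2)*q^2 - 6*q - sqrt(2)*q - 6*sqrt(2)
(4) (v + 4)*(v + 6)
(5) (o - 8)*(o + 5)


(1) = m^3
(2) = b*(b + 2)*(b + 4)*(b*x + x)
(3) = (q - 3)*(q + 2)*(q + sqrt(2))
(4) = v^2 + 10*v + 24
(5) = o^2 - 3*o - 40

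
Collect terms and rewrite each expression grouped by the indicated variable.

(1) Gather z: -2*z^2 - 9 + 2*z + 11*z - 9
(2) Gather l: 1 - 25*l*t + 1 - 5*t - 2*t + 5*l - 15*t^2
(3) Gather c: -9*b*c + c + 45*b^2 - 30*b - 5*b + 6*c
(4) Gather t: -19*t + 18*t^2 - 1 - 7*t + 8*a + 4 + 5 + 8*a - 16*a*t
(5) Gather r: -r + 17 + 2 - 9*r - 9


(1) = -2*z^2 + 13*z - 18
(2) = l*(5 - 25*t) - 15*t^2 - 7*t + 2
(3) = 45*b^2 - 35*b + c*(7 - 9*b)
(4) = 16*a + 18*t^2 + t*(-16*a - 26) + 8
(5) = 10 - 10*r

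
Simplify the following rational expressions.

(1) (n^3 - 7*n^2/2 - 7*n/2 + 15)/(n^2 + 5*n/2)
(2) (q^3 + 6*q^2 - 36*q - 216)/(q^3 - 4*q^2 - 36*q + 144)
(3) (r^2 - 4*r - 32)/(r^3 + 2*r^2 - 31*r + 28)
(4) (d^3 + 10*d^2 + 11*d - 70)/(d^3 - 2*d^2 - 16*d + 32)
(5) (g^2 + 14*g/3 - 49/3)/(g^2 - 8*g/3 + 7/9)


(1) = (2*n^3 - 7*n^2 - 7*n + 30)/(2*n^2 + 5*n)
(2) = (q + 6)/(q - 4)
(3) = (r^2 - 4*r - 32)/(r^3 + 2*r^2 - 31*r + 28)
(4) = (d^2 + 12*d + 35)/(d^2 - 16)
(5) = (3*g + 21)/(3*g - 1)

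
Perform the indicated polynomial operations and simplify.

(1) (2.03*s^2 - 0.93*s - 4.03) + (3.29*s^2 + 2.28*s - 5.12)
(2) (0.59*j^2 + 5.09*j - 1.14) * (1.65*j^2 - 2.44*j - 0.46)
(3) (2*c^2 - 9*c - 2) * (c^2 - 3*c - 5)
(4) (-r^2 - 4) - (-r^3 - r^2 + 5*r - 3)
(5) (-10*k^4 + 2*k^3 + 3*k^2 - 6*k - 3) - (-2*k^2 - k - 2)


(1) = 5.32*s^2 + 1.35*s - 9.15
(2) = 0.9735*j^4 + 6.9589*j^3 - 14.572*j^2 + 0.4402*j + 0.5244
(3) = 2*c^4 - 15*c^3 + 15*c^2 + 51*c + 10
(4) = r^3 - 5*r - 1
(5) = -10*k^4 + 2*k^3 + 5*k^2 - 5*k - 1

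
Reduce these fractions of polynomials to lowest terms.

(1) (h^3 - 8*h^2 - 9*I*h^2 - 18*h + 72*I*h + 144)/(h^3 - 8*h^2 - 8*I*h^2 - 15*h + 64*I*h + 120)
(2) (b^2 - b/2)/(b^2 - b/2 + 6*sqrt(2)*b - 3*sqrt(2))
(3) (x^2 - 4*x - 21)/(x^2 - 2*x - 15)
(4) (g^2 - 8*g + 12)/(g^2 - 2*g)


(1) = (h - 6*I)/(h - 5*I)
(2) = 4*b/(4*b + 24*sqrt(2))
(3) = (x - 7)/(x - 5)
(4) = (g - 6)/g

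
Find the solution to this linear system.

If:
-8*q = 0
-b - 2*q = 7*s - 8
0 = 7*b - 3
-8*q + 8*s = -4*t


Then:
b = 3/7
q = 0
s = 53/49
t = -106/49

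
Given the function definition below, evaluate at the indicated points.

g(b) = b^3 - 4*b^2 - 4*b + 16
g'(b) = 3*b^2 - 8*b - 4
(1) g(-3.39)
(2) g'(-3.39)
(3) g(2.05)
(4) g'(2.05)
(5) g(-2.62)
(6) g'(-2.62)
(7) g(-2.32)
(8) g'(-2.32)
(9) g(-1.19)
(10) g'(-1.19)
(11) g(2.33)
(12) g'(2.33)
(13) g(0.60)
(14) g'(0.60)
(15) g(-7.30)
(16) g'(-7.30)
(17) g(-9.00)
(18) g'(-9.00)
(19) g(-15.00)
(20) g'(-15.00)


(1) = -55.37
(2) = 57.60
(3) = -0.39
(4) = -7.79
(5) = -18.96
(6) = 37.55
(7) = -8.74
(8) = 30.71
(9) = 13.41
(10) = 9.77
(11) = -2.39
(12) = -6.35
(13) = 12.38
(14) = -7.72
(15) = -556.98
(16) = 214.27
(17) = -1001.00
(18) = 311.00
(19) = -4199.00
(20) = 791.00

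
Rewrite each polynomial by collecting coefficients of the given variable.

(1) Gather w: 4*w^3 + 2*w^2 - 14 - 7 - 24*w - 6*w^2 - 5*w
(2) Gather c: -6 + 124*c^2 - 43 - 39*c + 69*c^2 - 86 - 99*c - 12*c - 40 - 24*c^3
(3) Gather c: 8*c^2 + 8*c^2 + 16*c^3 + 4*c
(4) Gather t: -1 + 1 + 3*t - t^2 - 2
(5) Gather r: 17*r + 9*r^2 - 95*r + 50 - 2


(1) = 4*w^3 - 4*w^2 - 29*w - 21
(2) = -24*c^3 + 193*c^2 - 150*c - 175
(3) = 16*c^3 + 16*c^2 + 4*c
(4) = -t^2 + 3*t - 2
(5) = 9*r^2 - 78*r + 48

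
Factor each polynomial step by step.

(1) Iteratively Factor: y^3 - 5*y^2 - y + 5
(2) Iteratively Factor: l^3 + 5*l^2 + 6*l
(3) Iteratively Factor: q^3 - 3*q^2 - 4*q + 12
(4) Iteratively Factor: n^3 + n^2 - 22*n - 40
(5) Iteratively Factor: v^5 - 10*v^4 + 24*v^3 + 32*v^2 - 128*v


(1) = (y - 1)*(y^2 - 4*y - 5) = (y - 1)*(y + 1)*(y - 5)
(2) = (l + 3)*(l^2 + 2*l) = (l + 2)*(l + 3)*(l)
(3) = (q - 3)*(q^2 - 4) = (q - 3)*(q + 2)*(q - 2)
(4) = (n + 2)*(n^2 - n - 20) = (n - 5)*(n + 2)*(n + 4)
(5) = (v)*(v^4 - 10*v^3 + 24*v^2 + 32*v - 128) = v*(v + 2)*(v^3 - 12*v^2 + 48*v - 64) = v*(v - 4)*(v + 2)*(v^2 - 8*v + 16) = v*(v - 4)^2*(v + 2)*(v - 4)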